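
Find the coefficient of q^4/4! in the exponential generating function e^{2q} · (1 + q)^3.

The EGF product rule gives c_4 = Σ_{k_1+k_2=4} C(4; k_1,k_2) · ∏ g_i(k_i), where e^{2q} gives (2)^k; (1+q)^3 gives the falling factorial (3)_k.
g_1(k) for k = 0…4: 1, 2, 4, 8, 16.
g_2(k) for k = 0…4: 1, 3, 6, 6, 0.
c_4 = Σ_k C(4,k)·g_1(k)·g_2(4−k) = 4·2·6 + 6·4·6 + 4·8·3 + 1·16·1 = 48 + 144 + 96 + 16 = 304.

304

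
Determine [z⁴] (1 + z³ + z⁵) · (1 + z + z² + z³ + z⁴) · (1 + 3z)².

(1 + z³ + z⁵) has coefficients 1,0,0,1,0 for degrees 0…4.
(1 + z + z² + z³ + z⁴) has coefficients 1,1,1,1,1 for degrees 0…4.
Finally multiplying by (1 + 3z)², the product of all factors after the first has coefficients 1,7,16,16,16 for degrees 0…4.
[z⁴] = 1·16 + 1·7 = 23.

23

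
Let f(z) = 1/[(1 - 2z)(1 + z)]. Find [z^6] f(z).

43

The denominator gives the recurrence a_n = a_(n−1) + 2a_(n−2) for n ≥ 2; the numerator fixes a_0 = 1, a_1 = 1.
Iterating: 1, 1, 3, 5, 11, 21, 43, so a_6 = 43.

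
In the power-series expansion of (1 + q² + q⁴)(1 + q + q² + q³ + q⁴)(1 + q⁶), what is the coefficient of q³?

2

(1 + q² + q⁴) has coefficients 1,0,1,0 for degrees 0…3.
(1 + q + q² + q³ + q⁴) has coefficients 1,1,1,1 for degrees 0…3.
Finally multiplying by (1 + q⁶), the product of all factors after the first has coefficients 1,1,1,1 for degrees 0…3.
[q³] = 1·1 + 1·1 = 2.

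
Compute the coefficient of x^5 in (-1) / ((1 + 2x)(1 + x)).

63

Partial fractions give a closed form: a_n = (-2)·(-2)^n + (1)·(-1)^n.
At n = 5: a_5 = 63.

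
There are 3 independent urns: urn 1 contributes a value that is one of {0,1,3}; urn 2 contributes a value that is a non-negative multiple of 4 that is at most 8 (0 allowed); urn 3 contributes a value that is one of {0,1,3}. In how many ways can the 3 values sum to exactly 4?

The generating function for the choices is (1 + t + t³)·(1 + t⁴ + t⁸)·(1 + t + t³); the count is [t⁴].
(1 + t + t³) has coefficients 1,1,0,1 for degrees 0…3.
(1 + t⁴ + t⁸) has coefficients 1,0,0,0,1 for degrees 0…4.
Finally multiplying by (1 + t + t³), the product of all factors after the first has coefficients 1,1,0,1,1 for degrees 0…4.
[t⁴] = 1·1 + 1·1 + 1·1 = 3.

3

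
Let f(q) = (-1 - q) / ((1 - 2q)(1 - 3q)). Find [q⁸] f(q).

-25476

The denominator gives the recurrence a_n = 5a_(n−1) − 6a_(n−2) for n ≥ 2; the numerator fixes a_0 = -1, a_1 = -6.
Iterating: -1, -6, -24, -84, -276, -876, -2724, -8364, -25476, so a_8 = -25476.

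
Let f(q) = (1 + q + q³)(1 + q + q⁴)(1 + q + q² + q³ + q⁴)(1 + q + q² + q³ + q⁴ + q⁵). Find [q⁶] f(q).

(1 + q + q³) has coefficients 1,1,0,1 for degrees 0…3.
(1 + q + q⁴) has coefficients 1,1,0,0,1,0,0 for degrees 0…6.
Multiplying by (1 + q + q² + q³ + q⁴) gives running coefficients 1,2,2,2,3,2,1 for degrees 0…6.
Finally multiplying by (1 + q + q² + q³ + q⁴ + q⁵), the product of all factors after the first has coefficients 1,3,5,7,10,12,12 for degrees 0…6.
[q⁶] = 1·12 + 1·12 + 1·7 = 31.

31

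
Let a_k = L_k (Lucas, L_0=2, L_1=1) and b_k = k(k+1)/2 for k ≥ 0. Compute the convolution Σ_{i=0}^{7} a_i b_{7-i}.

255

This is [x^7] in the product of the two ordinary generating functions.
Σ = 2·28 + 1·21 + 3·15 + 4·10 + 7·6 + 11·3 + 18·1 + 29·0 = 255.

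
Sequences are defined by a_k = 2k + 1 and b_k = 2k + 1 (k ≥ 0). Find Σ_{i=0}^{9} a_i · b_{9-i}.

670

Write out a_i and b_{9-i} for i = 0,…,9 and sum the products.
Σ = 1·19 + 3·17 + 5·15 + 7·13 + 9·11 + 11·9 + 13·7 + 15·5 + 17·3 + 19·1 = 670.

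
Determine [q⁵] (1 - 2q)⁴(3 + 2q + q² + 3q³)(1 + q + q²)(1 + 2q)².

(1 - 2q)⁴ has coefficients 1,-8,24,-32,16 for degrees 0…4.
(3 + 2q + q² + 3q³) has coefficients 3,2,1,3,0,0 for degrees 0…5.
Multiplying by (1 + q + q²) gives running coefficients 3,5,6,6,4,3 for degrees 0…5.
Finally multiplying by (1 + 2q)², the product of all factors after the first has coefficients 3,17,38,50,52,43 for degrees 0…5.
[q⁵] = 1·43 − 8·52 + 24·50 − 32·38 + 16·17 = -117.

-117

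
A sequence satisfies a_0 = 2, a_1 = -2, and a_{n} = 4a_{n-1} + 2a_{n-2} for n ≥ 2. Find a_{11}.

The ordinary generating function has denominator 1 - 4t - 2t^2.
Iterating the recurrence: a_0,…,a_{11} = 2, -2, -4, -20, -88, -392, -1744, -7760, -34528, -153632, -683584, -3041600.

-3041600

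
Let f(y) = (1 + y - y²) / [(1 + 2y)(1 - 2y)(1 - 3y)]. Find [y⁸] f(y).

14127

Partial fractions give a closed form: a_n = (1/20)·(-2)^n + (-5/4)·2^n + (11/5)·3^n.
At n = 8: a_8 = 14127.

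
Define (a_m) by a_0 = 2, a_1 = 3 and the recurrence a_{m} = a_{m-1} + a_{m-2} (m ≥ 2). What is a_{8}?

89

The ordinary generating function has denominator 1 - z - z^2.
Iterating the recurrence: a_0,…,a_{8} = 2, 3, 5, 8, 13, 21, 34, 55, 89.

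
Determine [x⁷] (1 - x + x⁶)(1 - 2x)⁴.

-8

(1 - x + x⁶) has coefficients 1,-1,0,0,0,0,1 for degrees 0…6.
(1 - 2x)⁴ has coefficients 1,-8,24,-32,16,0,0,0 for degrees 0…7.
[x⁷] = 1·0 − 1·0 + 1·(-8) = -8.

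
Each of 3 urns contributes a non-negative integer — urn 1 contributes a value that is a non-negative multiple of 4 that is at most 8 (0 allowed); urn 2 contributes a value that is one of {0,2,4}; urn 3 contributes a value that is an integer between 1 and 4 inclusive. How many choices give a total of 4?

2

The generating function for the choices is (1 + z^4 + z^8)·(1 + z^2 + z^4)·(z + z^2 + z^3 + z^4); the count is [z^4].
(1 + z^4 + z^8) has coefficients 1,0,0,0,1 for degrees 0…4.
(1 + z^2 + z^4) has coefficients 1,0,1,0,1 for degrees 0…4.
Finally multiplying by (z + z^2 + z^3 + z^4), the product of all factors after the first has coefficients 0,1,1,2,2 for degrees 0…4.
[z^4] = 1·2 + 1·0 = 2.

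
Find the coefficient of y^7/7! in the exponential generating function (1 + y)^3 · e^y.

358

The EGF product rule gives c_7 = Σ_{k_1+k_2=7} C(7; k_1,k_2) · ∏ g_i(k_i), where (1+y)^3 gives the falling factorial (3)_k; e^y gives (1)^k.
g_1(k) for k = 0…7: 1, 3, 6, 6, 0, 0, 0, 0.
g_2(k) for k = 0…7: 1, 1, 1, 1, 1, 1, 1, 1.
c_7 = Σ_k C(7,k)·g_1(k)·g_2(7−k) = 1·1·1 + 7·3·1 + 21·6·1 + 35·6·1 = 1 + 21 + 126 + 210 = 358.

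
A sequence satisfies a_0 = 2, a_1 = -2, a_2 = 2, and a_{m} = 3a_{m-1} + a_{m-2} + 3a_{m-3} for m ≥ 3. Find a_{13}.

2275054

The ordinary generating function has denominator 1 - 3y - y^2 - 3y^3.
Iterating the recurrence: a_0,…,a_{13} = 2, -2, 2, 10, 26, 94, 338, 1186, 4178, 14734, 51938, 183082, 645386, 2275054.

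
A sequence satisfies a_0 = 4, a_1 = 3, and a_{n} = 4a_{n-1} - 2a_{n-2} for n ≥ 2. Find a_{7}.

The ordinary generating function has denominator 1 - 4q + 2q^2.
Iterating the recurrence: a_0,…,a_{7} = 4, 3, 4, 10, 32, 108, 368, 1256.

1256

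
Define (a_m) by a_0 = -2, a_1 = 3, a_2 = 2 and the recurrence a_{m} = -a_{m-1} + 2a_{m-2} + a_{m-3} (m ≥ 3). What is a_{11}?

-95

The ordinary generating function has denominator 1 + q - 2q^2 - q^3.
Iterating the recurrence: a_0,…,a_{11} = -2, 3, 2, 2, 5, 1, 11, -4, 27, -24, 74, -95.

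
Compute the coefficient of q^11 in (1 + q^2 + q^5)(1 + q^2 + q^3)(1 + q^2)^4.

15

(1 + q^2 + q^5) has coefficients 1,0,1,0,0,1 for degrees 0…5.
(1 + q^2 + q^3) has coefficients 1,0,1,1,0,0,0,0,0,0,0,0 for degrees 0…11.
Finally multiplying by (1 + q^2)^4, the product of all factors after the first has coefficients 1,0,5,1,10,4,10,6,5,4,1,1 for degrees 0…11.
[q^11] = 1·1 + 1·4 + 1·10 = 15.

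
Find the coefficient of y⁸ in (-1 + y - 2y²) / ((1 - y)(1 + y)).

The denominator gives the recurrence a_n = a_(n−2) for n ≥ 3; the numerator fixes a_0 = -1, a_1 = 1, a_2 = -3.
Iterating: -1, 1, -3, 1, -3, 1, -3, 1, -3, so a_8 = -3.

-3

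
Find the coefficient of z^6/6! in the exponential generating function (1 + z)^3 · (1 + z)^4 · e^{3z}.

The EGF product rule gives c_6 = Σ_{k_1+k_2+k_3=6} C(6; k_1,k_2,k_3) · ∏ g_i(k_i), where (1+z)^3 gives the falling factorial (3)_k; (1+z)^4 gives the falling factorial (4)_k; e^{3z} gives (3)^k.
g_1(k) for k = 0…6: 1, 3, 6, 6, 0, 0, 0.
g_2(k) for k = 0…6: 1, 4, 12, 24, 24, 0, 0.
g_3(k) for k = 0…6: 1, 3, 9, 27, 81, 243, 729.
First combine the last two factors: h(k) = Σ_j C(k,j)·g_2(j)·g_3(k−j) for k = 0…6: 1, 7, 45, 267, 1473, 7623, 37341.
c_6 = Σ_k C(6,k)·g_1(k)·h(6−k) = 1·1·37341 + 6·3·7623 + 15·6·1473 + 20·6·267 = 37341 + 137214 + 132570 + 32040 = 339165.

339165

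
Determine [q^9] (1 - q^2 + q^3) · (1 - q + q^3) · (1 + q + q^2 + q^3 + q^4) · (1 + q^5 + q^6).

(1 - q^2 + q^3) has coefficients 1,0,-1,1 for degrees 0…3.
(1 - q + q^3) has coefficients 1,-1,0,1,0,0,0,0,0,0 for degrees 0…9.
Multiplying by (1 + q + q^2 + q^3 + q^4) gives running coefficients 1,0,0,1,1,0,1,1,0,0 for degrees 0…9.
Finally multiplying by (1 + q^5 + q^6), the product of all factors after the first has coefficients 1,0,0,1,1,1,2,1,1,2 for degrees 0…9.
[q^9] = 1·2 − 1·1 + 1·2 = 3.

3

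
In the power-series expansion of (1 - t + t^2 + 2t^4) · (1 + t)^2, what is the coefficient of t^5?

(1 - t + t^2 + 2t^4) has coefficients 1,-1,1,0,2 for degrees 0…4.
(1 + t)^2 has coefficients 1,2,1,0,0,0 for degrees 0…5.
[t^5] = 1·0 − 1·0 + 1·0 + 2·2 = 4.

4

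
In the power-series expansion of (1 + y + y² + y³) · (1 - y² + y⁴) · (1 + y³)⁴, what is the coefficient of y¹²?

7

(1 + y + y² + y³) has coefficients 1,1,1,1 for degrees 0…3.
(1 - y² + y⁴) has coefficients 1,0,-1,0,1,0,0,0,0,0,0,0,0 for degrees 0…12.
Finally multiplying by (1 + y³)⁴, the product of all factors after the first has coefficients 1,0,-1,4,1,-4,6,4,-6,4,6,-4,1 for degrees 0…12.
[y¹²] = 1·1 + 1·(-4) + 1·6 + 1·4 = 7.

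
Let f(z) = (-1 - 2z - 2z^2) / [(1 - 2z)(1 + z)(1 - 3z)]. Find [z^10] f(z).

Partial fractions give a closed form: a_n = (10/3)·2^n + (-1/12)·(-1)^n + (-17/4)·3^n.
At n = 10: a_10 = -247545.

-247545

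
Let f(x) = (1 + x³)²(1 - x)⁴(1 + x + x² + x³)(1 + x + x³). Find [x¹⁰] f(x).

(1 + x³)² has coefficients 1,0,0,2,0,0,1 for degrees 0…6.
(1 - x)⁴ has coefficients 1,-4,6,-4,1,0,0,0,0,0,0 for degrees 0…10.
Multiplying by (1 + x + x² + x³) gives running coefficients 1,-3,3,-1,-1,3,-3,1,0,0,0 for degrees 0…10.
Finally multiplying by (1 + x + x³), the product of all factors after the first has coefficients 1,-2,0,3,-5,5,-1,-3,4,-3,1 for degrees 0…10.
[x¹⁰] = 1·1 + 2·(-3) + 1·(-5) = -10.

-10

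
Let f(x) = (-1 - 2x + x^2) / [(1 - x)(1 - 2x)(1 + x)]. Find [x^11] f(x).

Partial fractions give a closed form: a_n = (1)·1^n + (-7/3)·2^n + (1/3)·(-1)^n.
At n = 11: a_11 = -4778.

-4778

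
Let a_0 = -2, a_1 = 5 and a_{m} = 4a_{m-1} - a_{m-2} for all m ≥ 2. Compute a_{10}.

The ordinary generating function has denominator 1 - 4z + z^2.
Iterating the recurrence: a_0,…,a_{10} = -2, 5, 22, 83, 310, 1157, 4318, 16115, 60142, 224453, 837670.

837670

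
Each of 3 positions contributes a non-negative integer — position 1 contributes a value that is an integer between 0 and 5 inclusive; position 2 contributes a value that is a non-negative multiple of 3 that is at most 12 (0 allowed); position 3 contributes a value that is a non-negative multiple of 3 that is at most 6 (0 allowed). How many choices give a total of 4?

The generating function for the choices is (1 + y + y^2 + y^3 + y^4 + y^5)·(1 + y^3 + y^6 + y^9 + y^12)·(1 + y^3 + y^6); the count is [y^4].
(1 + y + y^2 + y^3 + y^4 + y^5) has coefficients 1,1,1,1,1 for degrees 0…4.
(1 + y^3 + y^6 + y^9 + y^12) has coefficients 1,0,0,1,0 for degrees 0…4.
Finally multiplying by (1 + y^3 + y^6), the product of all factors after the first has coefficients 1,0,0,2,0 for degrees 0…4.
[y^4] = 1·0 + 1·2 + 1·0 + 1·0 + 1·1 = 3.

3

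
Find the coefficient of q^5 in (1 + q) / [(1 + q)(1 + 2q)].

The denominator gives the recurrence a_n = −3a_(n−1) − 2a_(n−2) for n ≥ 3; the numerator fixes a_0 = 1, a_1 = -2, a_2 = 4.
Iterating: 1, -2, 4, -8, 16, -32, so a_5 = -32.

-32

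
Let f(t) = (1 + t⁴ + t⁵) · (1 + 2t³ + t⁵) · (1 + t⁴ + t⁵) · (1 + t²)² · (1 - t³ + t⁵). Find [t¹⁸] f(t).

4

(1 + t⁴ + t⁵) has coefficients 1,0,0,0,1,1 for degrees 0…5.
(1 + 2t³ + t⁵) has coefficients 1,0,0,2,0,1,0,0,0,0,0,0,0,0,0,0,0,0,0 for degrees 0…18.
Multiplying by (1 + t⁴ + t⁵) gives running coefficients 1,0,0,2,1,2,0,2,2,1,1,0,0,0,0,0,0,0,0 for degrees 0…18.
Multiplying by (1 + t²)² gives running coefficients 1,0,2,2,2,6,2,8,3,7,5,4,4,1,1,0,0,0,0 for degrees 0…18.
Finally multiplying by (1 - t³ + t⁵), the product of all factors after the first has coefficients 1,0,2,1,2,5,0,8,-1,7,3,3,5,-1,4,1,3,3,1 for degrees 0…18.
[t¹⁸] = 1·1 + 1·4 + 1·(-1) = 4.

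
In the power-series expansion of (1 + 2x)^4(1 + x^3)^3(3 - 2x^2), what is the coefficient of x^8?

18

(1 + 2x)^4 has coefficients 1,8,24,32,16 for degrees 0…4.
(1 + x^3)^3 has coefficients 1,0,0,3,0,0,3,0,0 for degrees 0…8.
Finally multiplying by (3 - 2x^2), the product of all factors after the first has coefficients 3,0,-2,9,0,-6,9,0,-6 for degrees 0…8.
[x^8] = 1·(-6) + 8·0 + 24·9 + 32·(-6) + 16·0 = 18.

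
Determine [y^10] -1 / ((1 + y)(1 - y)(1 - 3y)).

Partial fractions give a closed form: a_n = (-1/8)·(-1)^n + (1/4)·1^n + (-9/8)·3^n.
At n = 10: a_10 = -66430.

-66430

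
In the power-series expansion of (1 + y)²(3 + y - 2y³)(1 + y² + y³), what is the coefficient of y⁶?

(1 + y)² has coefficients 1,2,1 for degrees 0…2.
(3 + y - 2y³) has coefficients 3,1,0,-2,0,0,0 for degrees 0…6.
Finally multiplying by (1 + y² + y³), the product of all factors after the first has coefficients 3,1,3,2,1,-2,-2 for degrees 0…6.
[y⁶] = 1·(-2) + 2·(-2) + 1·1 = -5.

-5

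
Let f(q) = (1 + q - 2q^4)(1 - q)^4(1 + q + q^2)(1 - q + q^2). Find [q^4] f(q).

(1 + q - 2q^4) has coefficients 1,1,0,0,-2 for degrees 0…4.
(1 - q)^4 has coefficients 1,-4,6,-4,1 for degrees 0…4.
Multiplying by (1 + q + q^2) gives running coefficients 1,-3,3,-2,3 for degrees 0…4.
Finally multiplying by (1 - q + q^2), the product of all factors after the first has coefficients 1,-4,7,-8,8 for degrees 0…4.
[q^4] = 1·8 + 1·(-8) − 2·1 = -2.

-2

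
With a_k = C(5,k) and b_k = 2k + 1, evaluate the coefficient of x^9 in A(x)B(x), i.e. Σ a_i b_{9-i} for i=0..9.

448

Write out a_i and b_{9-i} for i = 0,…,9 and sum the products.
Σ = 1·19 + 5·17 + 10·15 + 10·13 + 5·11 + 1·9 + 0·7 + 0·5 + 0·3 + 0·1 = 448.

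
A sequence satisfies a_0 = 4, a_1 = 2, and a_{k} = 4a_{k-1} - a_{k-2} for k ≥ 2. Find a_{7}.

2702

The ordinary generating function has denominator 1 - 4t + t^2.
Iterating the recurrence: a_0,…,a_{7} = 4, 2, 4, 14, 52, 194, 724, 2702.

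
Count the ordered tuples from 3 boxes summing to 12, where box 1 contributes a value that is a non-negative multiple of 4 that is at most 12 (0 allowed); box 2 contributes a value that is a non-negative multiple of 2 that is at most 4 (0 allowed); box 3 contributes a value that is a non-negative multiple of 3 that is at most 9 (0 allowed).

3

The generating function for the choices is (1 + y⁴ + y⁸ + y¹²)·(1 + y² + y⁴)·(1 + y³ + y⁶ + y⁹); the count is [y¹²].
(1 + y⁴ + y⁸ + y¹²) has coefficients 1,0,0,0,1,0,0,0,1,0,0,0,1 for degrees 0…12.
(1 + y² + y⁴) has coefficients 1,0,1,0,1,0,0,0,0,0,0,0,0 for degrees 0…12.
Finally multiplying by (1 + y³ + y⁶ + y⁹), the product of all factors after the first has coefficients 1,0,1,1,1,1,1,1,1,1,1,1,0 for degrees 0…12.
[y¹²] = 1·0 + 1·1 + 1·1 + 1·1 = 3.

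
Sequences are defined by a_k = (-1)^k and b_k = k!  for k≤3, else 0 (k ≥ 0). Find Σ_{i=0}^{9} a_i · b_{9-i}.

4

Write out a_i and b_{9-i} for i = 0,…,9 and sum the products.
Σ = 1·0 − 1·0 + 1·0 − 1·0 + 1·0 − 1·0 + 1·6 − 1·2 + 1·1 − 1·1 = 4.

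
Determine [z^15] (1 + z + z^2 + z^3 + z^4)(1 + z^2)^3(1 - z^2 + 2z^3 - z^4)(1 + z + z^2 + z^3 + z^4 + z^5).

(1 + z + z^2 + z^3 + z^4) has coefficients 1,1,1,1,1 for degrees 0…4.
(1 + z^2)^3 has coefficients 1,0,3,0,3,0,1,0,0,0,0,0,0,0,0,0 for degrees 0…15.
Multiplying by (1 - z^2 + 2z^3 - z^4) gives running coefficients 1,0,2,2,-1,6,-5,6,-4,2,-1,0,0,0,0,0 for degrees 0…15.
Finally multiplying by (1 + z + z^2 + z^3 + z^4 + z^5), the product of all factors after the first has coefficients 1,1,3,5,4,10,4,10,4,4,4,-2,3,-3,1,-1 for degrees 0…15.
[z^15] = 1·(-1) + 1·1 + 1·(-3) + 1·3 + 1·(-2) = -2.

-2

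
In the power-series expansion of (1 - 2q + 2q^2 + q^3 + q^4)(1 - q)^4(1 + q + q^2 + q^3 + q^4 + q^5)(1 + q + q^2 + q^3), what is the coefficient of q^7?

(1 - 2q + 2q^2 + q^3 + q^4) has coefficients 1,-2,2,1,1 for degrees 0…4.
(1 - q)^4 has coefficients 1,-4,6,-4,1,0,0,0 for degrees 0…7.
Multiplying by (1 + q + q^2 + q^3 + q^4 + q^5) gives running coefficients 1,-3,3,-1,0,0,-1,3 for degrees 0…7.
Finally multiplying by (1 + q + q^2 + q^3), the product of all factors after the first has coefficients 1,-2,1,0,-1,2,-2,2 for degrees 0…7.
[q^7] = 1·2 − 2·(-2) + 2·2 + 1·(-1) + 1·0 = 9.

9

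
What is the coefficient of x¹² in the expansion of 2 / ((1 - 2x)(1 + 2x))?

Partial fractions give a closed form: a_n = (1)·2^n + (1)·(-2)^n.
At n = 12: a_12 = 8192.

8192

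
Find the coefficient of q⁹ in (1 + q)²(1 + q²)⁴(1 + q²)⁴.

140

(1 + q)² has coefficients 1,2,1 for degrees 0…2.
(1 + q²)⁴ has coefficients 1,0,4,0,6,0,4,0,1,0 for degrees 0…9.
Finally multiplying by (1 + q²)⁴, the product of all factors after the first has coefficients 1,0,8,0,28,0,56,0,70,0 for degrees 0…9.
[q⁹] = 1·0 + 2·70 + 1·0 = 140.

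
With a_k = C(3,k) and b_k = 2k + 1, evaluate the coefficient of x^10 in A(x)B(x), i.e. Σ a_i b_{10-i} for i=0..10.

144

Write out a_i and b_{10-i} for i = 0,…,10 and sum the products.
Σ = 1·21 + 3·19 + 3·17 + 1·15 + 0·13 + 0·11 + 0·9 + 0·7 + 0·5 + 0·3 + 0·1 = 144.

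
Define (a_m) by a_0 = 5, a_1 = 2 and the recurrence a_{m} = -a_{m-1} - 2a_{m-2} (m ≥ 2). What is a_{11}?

The ordinary generating function has denominator 1 + x + 2x^2.
Iterating the recurrence: a_0,…,a_{11} = 5, 2, -12, 8, 16, -32, 0, 64, -64, -64, 192, -64.

-64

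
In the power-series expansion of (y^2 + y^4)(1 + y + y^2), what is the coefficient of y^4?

(y^2 + y^4) has coefficients 0,0,1,0,1 for degrees 0…4.
(1 + y + y^2) has coefficients 1,1,1,0,0 for degrees 0…4.
[y^4] = 1·1 + 1·1 = 2.

2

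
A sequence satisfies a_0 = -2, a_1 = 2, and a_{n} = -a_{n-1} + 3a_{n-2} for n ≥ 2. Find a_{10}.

-5366

The ordinary generating function has denominator 1 + z - 3z^2.
Iterating the recurrence: a_0,…,a_{10} = -2, 2, -8, 14, -38, 80, -194, 434, -1016, 2318, -5366.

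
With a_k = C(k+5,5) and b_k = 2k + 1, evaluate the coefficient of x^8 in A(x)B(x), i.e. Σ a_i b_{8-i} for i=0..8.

9867

Write out a_i and b_{8-i} for i = 0,…,8 and sum the products.
Σ = 1·17 + 6·15 + 21·13 + 56·11 + 126·9 + 252·7 + 462·5 + 792·3 + 1287·1 = 9867.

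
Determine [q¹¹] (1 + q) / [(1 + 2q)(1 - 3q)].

141308

Partial fractions give a closed form: a_n = (1/5)·(-2)^n + (4/5)·3^n.
At n = 11: a_11 = 141308.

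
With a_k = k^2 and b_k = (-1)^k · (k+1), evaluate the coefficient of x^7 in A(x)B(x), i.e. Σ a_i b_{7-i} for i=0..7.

16

The convolution is the t^7 coefficient of A(t)B(t).
Σ = 0·(-8) + 1·7 + 4·(-6) + 9·5 + 16·(-4) + 25·3 + 36·(-2) + 49·1 = 16.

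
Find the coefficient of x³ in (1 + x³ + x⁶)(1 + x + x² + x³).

2

(1 + x³ + x⁶) has coefficients 1,0,0,1 for degrees 0…3.
(1 + x + x² + x³) has coefficients 1,1,1,1 for degrees 0…3.
[x³] = 1·1 + 1·1 = 2.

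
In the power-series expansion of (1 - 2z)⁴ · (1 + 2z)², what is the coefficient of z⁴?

-16

(1 - 2z)⁴ has coefficients 1,-8,24,-32,16 for degrees 0…4.
(1 + 2z)² has coefficients 1,4,4,0,0 for degrees 0…4.
[z⁴] = 1·0 − 8·0 + 24·4 − 32·4 + 16·1 = -16.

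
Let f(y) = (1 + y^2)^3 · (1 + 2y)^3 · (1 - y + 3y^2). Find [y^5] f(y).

(1 + y^2)^3 has coefficients 1,0,3,0,3,0 for degrees 0…5.
(1 + 2y)^3 has coefficients 1,6,12,8,0,0 for degrees 0…5.
Finally multiplying by (1 - y + 3y^2), the product of all factors after the first has coefficients 1,5,9,14,28,24 for degrees 0…5.
[y^5] = 1·24 + 3·14 + 3·5 = 81.

81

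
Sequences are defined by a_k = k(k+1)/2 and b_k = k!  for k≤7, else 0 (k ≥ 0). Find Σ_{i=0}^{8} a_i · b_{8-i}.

8356

The convolution is the x^8 coefficient of A(x)B(x).
Σ = 0·0 + 1·5040 + 3·720 + 6·120 + 10·24 + 15·6 + 21·2 + 28·1 + 36·1 = 8356.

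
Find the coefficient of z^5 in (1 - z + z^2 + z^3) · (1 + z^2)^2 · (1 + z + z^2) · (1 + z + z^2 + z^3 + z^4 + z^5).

(1 - z + z^2 + z^3) has coefficients 1,-1,1,1 for degrees 0…3.
(1 + z^2)^2 has coefficients 1,0,2,0,1,0 for degrees 0…5.
Multiplying by (1 + z + z^2) gives running coefficients 1,1,3,2,3,1 for degrees 0…5.
Finally multiplying by (1 + z + z^2 + z^3 + z^4 + z^5), the product of all factors after the first has coefficients 1,2,5,7,10,11 for degrees 0…5.
[z^5] = 1·11 − 1·10 + 1·7 + 1·5 = 13.

13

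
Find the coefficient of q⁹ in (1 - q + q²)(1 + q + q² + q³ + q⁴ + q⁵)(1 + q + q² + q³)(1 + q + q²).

(1 - q + q²) has coefficients 1,-1,1 for degrees 0…2.
(1 + q + q² + q³ + q⁴ + q⁵) has coefficients 1,1,1,1,1,1,0,0,0,0 for degrees 0…9.
Multiplying by (1 + q + q² + q³) gives running coefficients 1,2,3,4,4,4,3,2,1,0 for degrees 0…9.
Finally multiplying by (1 + q + q²), the product of all factors after the first has coefficients 1,3,6,9,11,12,11,9,6,3 for degrees 0…9.
[q⁹] = 1·3 − 1·6 + 1·9 = 6.

6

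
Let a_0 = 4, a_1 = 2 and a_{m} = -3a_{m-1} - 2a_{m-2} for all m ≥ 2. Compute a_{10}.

-6134

The ordinary generating function has denominator 1 + 3x + 2x^2.
Iterating the recurrence: a_0,…,a_{10} = 4, 2, -14, 38, -86, 182, -374, 758, -1526, 3062, -6134.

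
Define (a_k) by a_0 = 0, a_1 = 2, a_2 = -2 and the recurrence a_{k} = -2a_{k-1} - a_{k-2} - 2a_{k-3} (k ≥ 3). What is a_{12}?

-1638

The ordinary generating function has denominator 1 + 2y + y^2 + 2y^3.
Iterating the recurrence: a_0,…,a_{12} = 0, 2, -2, 2, -6, 14, -26, 50, -102, 206, -410, 818, -1638.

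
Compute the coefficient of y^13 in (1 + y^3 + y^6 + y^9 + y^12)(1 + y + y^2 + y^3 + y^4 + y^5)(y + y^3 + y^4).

(1 + y^3 + y^6 + y^9 + y^12) has coefficients 1,0,0,1,0,0,1,0,0,1,0,0,1 for degrees 0…12.
(1 + y + y^2 + y^3 + y^4 + y^5) has coefficients 1,1,1,1,1,1,0,0,0,0,0,0,0,0 for degrees 0…13.
Finally multiplying by (y + y^3 + y^4), the product of all factors after the first has coefficients 0,1,1,2,3,3,3,2,2,1,0,0,0,0 for degrees 0…13.
[y^13] = 1·0 + 1·0 + 1·2 + 1·3 + 1·1 = 6.

6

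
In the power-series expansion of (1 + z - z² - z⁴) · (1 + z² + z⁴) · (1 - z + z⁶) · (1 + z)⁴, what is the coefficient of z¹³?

-4

(1 + z - z² - z⁴) has coefficients 1,1,-1,0,-1 for degrees 0…4.
(1 + z² + z⁴) has coefficients 1,0,1,0,1,0,0,0,0,0,0,0,0,0 for degrees 0…13.
Multiplying by (1 - z + z⁶) gives running coefficients 1,-1,1,-1,1,-1,1,0,1,0,1,0,0,0 for degrees 0…13.
Finally multiplying by (1 + z)⁴, the product of all factors after the first has coefficients 1,3,3,1,0,0,0,1,4,7,8,8,7,4 for degrees 0…13.
[z¹³] = 1·4 + 1·7 − 1·8 − 1·7 = -4.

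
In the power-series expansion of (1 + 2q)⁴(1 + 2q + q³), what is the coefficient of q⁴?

(1 + 2q)⁴ has coefficients 1,8,24,32,16 for degrees 0…4.
(1 + 2q + q³) has coefficients 1,2,0,1,0 for degrees 0…4.
[q⁴] = 1·0 + 8·1 + 24·0 + 32·2 + 16·1 = 88.

88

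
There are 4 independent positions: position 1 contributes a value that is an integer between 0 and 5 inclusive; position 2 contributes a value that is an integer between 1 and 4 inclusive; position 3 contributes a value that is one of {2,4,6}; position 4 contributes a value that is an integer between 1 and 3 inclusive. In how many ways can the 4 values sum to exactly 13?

The generating function for the choices is (1 + z + z² + z³ + z⁴ + z⁵)·(z + z² + z³ + z⁴)·(z² + z⁴ + z⁶)·(z + z² + z³); the count is [z¹³].
(1 + z + z² + z³ + z⁴ + z⁵) has coefficients 1,1,1,1,1,1 for degrees 0…5.
(z + z² + z³ + z⁴) has coefficients 0,1,1,1,1,0,0,0,0,0,0,0,0,0 for degrees 0…13.
Multiplying by (z² + z⁴ + z⁶) gives running coefficients 0,0,0,1,1,2,2,2,2,1,1,0,0,0 for degrees 0…13.
Finally multiplying by (z + z² + z³), the product of all factors after the first has coefficients 0,0,0,0,1,2,4,5,6,6,5,4,2,1 for degrees 0…13.
[z¹³] = 1·1 + 1·2 + 1·4 + 1·5 + 1·6 + 1·6 = 24.

24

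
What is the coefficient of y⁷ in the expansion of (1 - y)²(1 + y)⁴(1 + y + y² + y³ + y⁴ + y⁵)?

(1 - y)² has coefficients 1,-2,1 for degrees 0…2.
(1 + y)⁴ has coefficients 1,4,6,4,1,0,0,0 for degrees 0…7.
Finally multiplying by (1 + y + y² + y³ + y⁴ + y⁵), the product of all factors after the first has coefficients 1,5,11,15,16,16,15,11 for degrees 0…7.
[y⁷] = 1·11 − 2·15 + 1·16 = -3.

-3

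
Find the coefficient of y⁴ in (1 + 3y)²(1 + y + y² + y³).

(1 + 3y)² has coefficients 1,6,9 for degrees 0…2.
(1 + y + y² + y³) has coefficients 1,1,1,1,0 for degrees 0…4.
[y⁴] = 1·0 + 6·1 + 9·1 = 15.

15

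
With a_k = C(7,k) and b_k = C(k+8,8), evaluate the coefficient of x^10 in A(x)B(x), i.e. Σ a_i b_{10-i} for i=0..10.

845185

Write out a_i and b_{10-i} for i = 0,…,10 and sum the products.
Σ = 1·43758 + 7·24310 + 21·12870 + 35·6435 + 35·3003 + 21·1287 + 7·495 + 1·165 + 0·45 + 0·9 + 0·1 = 845185.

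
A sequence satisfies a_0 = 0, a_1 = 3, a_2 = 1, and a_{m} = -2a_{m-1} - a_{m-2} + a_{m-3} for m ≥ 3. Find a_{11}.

The ordinary generating function has denominator 1 + 2z + z^2 - z^3.
Iterating the recurrence: a_0,…,a_{11} = 0, 3, 1, -5, 12, -18, 19, -8, -21, 69, -125, 160.

160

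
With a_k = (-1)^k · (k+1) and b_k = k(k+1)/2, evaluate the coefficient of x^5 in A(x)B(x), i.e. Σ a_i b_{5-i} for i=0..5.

6

The convolution is the t^5 coefficient of A(t)B(t).
Σ = 1·15 − 2·10 + 3·6 − 4·3 + 5·1 − 6·0 = 6.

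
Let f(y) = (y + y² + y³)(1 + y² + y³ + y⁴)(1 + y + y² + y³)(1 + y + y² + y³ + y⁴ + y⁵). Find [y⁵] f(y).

(y + y² + y³) has coefficients 0,1,1,1 for degrees 0…3.
(1 + y² + y³ + y⁴) has coefficients 1,0,1,1,1,0 for degrees 0…5.
Multiplying by (1 + y + y² + y³) gives running coefficients 1,1,2,3,3,3 for degrees 0…5.
Finally multiplying by (1 + y + y² + y³ + y⁴ + y⁵), the product of all factors after the first has coefficients 1,2,4,7,10,13 for degrees 0…5.
[y⁵] = 1·10 + 1·7 + 1·4 = 21.

21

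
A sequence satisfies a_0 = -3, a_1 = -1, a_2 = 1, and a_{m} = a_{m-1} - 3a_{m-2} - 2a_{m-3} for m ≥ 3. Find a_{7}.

-19

The ordinary generating function has denominator 1 - z + 3z^2 + 2z^3.
Iterating the recurrence: a_0,…,a_{7} = -3, -1, 1, 10, 9, -23, -70, -19.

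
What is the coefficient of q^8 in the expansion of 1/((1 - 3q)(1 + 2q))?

Partial fractions give a closed form: a_n = (3/5)·3^n + (2/5)·(-2)^n.
At n = 8: a_8 = 4039.

4039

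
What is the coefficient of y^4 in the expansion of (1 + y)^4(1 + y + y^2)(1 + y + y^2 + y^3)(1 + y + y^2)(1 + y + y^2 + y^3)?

174

(1 + y)^4 has coefficients 1,4,6,4,1 for degrees 0…4.
(1 + y + y^2) has coefficients 1,1,1,0,0 for degrees 0…4.
Multiplying by (1 + y + y^2 + y^3) gives running coefficients 1,2,3,3,2 for degrees 0…4.
Multiplying by (1 + y + y^2) gives running coefficients 1,3,6,8,8 for degrees 0…4.
Finally multiplying by (1 + y + y^2 + y^3), the product of all factors after the first has coefficients 1,4,10,18,25 for degrees 0…4.
[y^4] = 1·25 + 4·18 + 6·10 + 4·4 + 1·1 = 174.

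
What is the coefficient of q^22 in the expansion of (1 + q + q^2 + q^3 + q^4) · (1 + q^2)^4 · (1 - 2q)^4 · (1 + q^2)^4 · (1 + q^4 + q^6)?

(1 + q + q^2 + q^3 + q^4) has coefficients 1,1,1,1,1 for degrees 0…4.
(1 + q^2)^4 has coefficients 1,0,4,0,6,0,4,0,1,0,0,0,0,0,0,0,0,0,0,0,0,0,0 for degrees 0…22.
Multiplying by (1 - 2q)^4 gives running coefficients 1,-8,28,-64,118,-176,212,-224,193,-136,88,-32,16,0,0,0,0,0,0,0,0,0,0 for degrees 0…22.
Multiplying by (1 + q^2)^4 gives running coefficients 1,-8,32,-96,236,-480,856,-1344,1862,-2352,2632,-2688,2492,-2016,1576,-960,641,-264,152,-32,16,0,0 for degrees 0…22.
Finally multiplying by (1 + q^4 + q^6), the product of all factors after the first has coefficients 1,-8,32,-96,237,-488,889,-1448,2130,-2928,3724,-4512,5210,-5712,6070,-6000,5765,-4968,4220,-3008,2233,-1224,793 for degrees 0…22.
[q^22] = 1·793 + 1·(-1224) + 1·2233 + 1·(-3008) + 1·4220 = 3014.

3014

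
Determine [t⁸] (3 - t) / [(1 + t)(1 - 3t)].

Partial fractions give a closed form: a_n = (1)·(-1)^n + (2)·3^n.
At n = 8: a_8 = 13123.

13123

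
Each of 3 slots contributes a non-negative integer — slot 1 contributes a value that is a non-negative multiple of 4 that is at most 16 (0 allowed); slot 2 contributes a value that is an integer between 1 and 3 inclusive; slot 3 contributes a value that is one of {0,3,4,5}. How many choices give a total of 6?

4

The generating function for the choices is (1 + z^4 + z^8 + z^12 + z^16)·(z + z^2 + z^3)·(1 + z^3 + z^4 + z^5); the count is [z^6].
(1 + z^4 + z^8 + z^12 + z^16) has coefficients 1,0,0,0,1,0,0 for degrees 0…6.
(z + z^2 + z^3) has coefficients 0,1,1,1,0,0,0 for degrees 0…6.
Finally multiplying by (1 + z^3 + z^4 + z^5), the product of all factors after the first has coefficients 0,1,1,1,1,2,3 for degrees 0…6.
[z^6] = 1·3 + 1·1 = 4.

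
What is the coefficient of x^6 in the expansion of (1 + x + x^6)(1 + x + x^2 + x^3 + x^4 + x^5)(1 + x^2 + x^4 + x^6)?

(1 + x + x^6) has coefficients 1,1,0,0,0,0,1 for degrees 0…6.
(1 + x + x^2 + x^3 + x^4 + x^5) has coefficients 1,1,1,1,1,1,0 for degrees 0…6.
Finally multiplying by (1 + x^2 + x^4 + x^6), the product of all factors after the first has coefficients 1,1,2,2,3,3,3 for degrees 0…6.
[x^6] = 1·3 + 1·3 + 1·1 = 7.

7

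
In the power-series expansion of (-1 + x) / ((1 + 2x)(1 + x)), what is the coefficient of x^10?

Partial fractions give a closed form: a_n = (-3)·(-2)^n + (2)·(-1)^n.
At n = 10: a_10 = -3070.

-3070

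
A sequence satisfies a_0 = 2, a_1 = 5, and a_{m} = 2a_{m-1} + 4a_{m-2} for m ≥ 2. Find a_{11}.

The ordinary generating function has denominator 1 - 2y - 4y^2.
Iterating the recurrence: a_0,…,a_{11} = 2, 5, 18, 56, 184, 592, 1920, 6208, 20096, 65024, 210432, 680960.

680960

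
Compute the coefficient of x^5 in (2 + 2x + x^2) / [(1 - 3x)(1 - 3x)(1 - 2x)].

7868

The denominator gives the recurrence a_n = 8a_(n−1) − 21a_(n−2) + 18a_(n−3) for n ≥ 3; the numerator fixes a_0 = 2, a_1 = 18, a_2 = 103.
Iterating: 2, 18, 103, 482, 2017, 7868, so a_5 = 7868.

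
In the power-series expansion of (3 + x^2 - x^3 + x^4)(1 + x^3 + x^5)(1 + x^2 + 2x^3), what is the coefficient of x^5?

(3 + x^2 - x^3 + x^4) has coefficients 3,0,1,-1,1 for degrees 0…4.
(1 + x^3 + x^5) has coefficients 1,0,0,1,0,1 for degrees 0…5.
Finally multiplying by (1 + x^2 + 2x^3), the product of all factors after the first has coefficients 1,0,1,3,0,2 for degrees 0…5.
[x^5] = 3·2 + 1·3 − 1·1 + 1·0 = 8.

8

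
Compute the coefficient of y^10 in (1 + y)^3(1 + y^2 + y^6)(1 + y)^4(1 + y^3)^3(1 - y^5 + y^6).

(1 + y)^3 has coefficients 1,3,3,1 for degrees 0…3.
(1 + y^2 + y^6) has coefficients 1,0,1,0,0,0,1,0,0,0,0 for degrees 0…10.
Multiplying by (1 + y)^4 gives running coefficients 1,4,7,8,7,4,2,4,6,4,1 for degrees 0…10.
Multiplying by (1 + y^3)^3 gives running coefficients 1,4,7,11,19,25,29,37,39,35,38 for degrees 0…10.
Finally multiplying by (1 - y^5 + y^6), the product of all factors after the first has coefficients 1,4,7,11,19,24,26,34,35,27,32 for degrees 0…10.
[y^10] = 1·32 + 3·27 + 3·35 + 1·34 = 252.

252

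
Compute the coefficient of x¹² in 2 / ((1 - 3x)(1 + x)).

797162

The denominator gives the recurrence a_n = 2a_(n−1) + 3a_(n−2) for n ≥ 2; the numerator fixes a_0 = 2, a_1 = 4.
Iterating: 2, 4, 14, 40, 122, 364, 1094, 3280, 9842, 29524, 88574, 265720, 797162, so a_12 = 797162.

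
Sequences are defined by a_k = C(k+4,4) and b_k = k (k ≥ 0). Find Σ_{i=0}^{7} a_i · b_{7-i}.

924

Write out a_i and b_{7-i} for i = 0,…,7 and sum the products.
Σ = 1·7 + 5·6 + 15·5 + 35·4 + 70·3 + 126·2 + 210·1 + 330·0 = 924.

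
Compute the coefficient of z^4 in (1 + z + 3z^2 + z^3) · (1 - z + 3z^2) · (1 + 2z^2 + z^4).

19

(1 + z + 3z^2 + z^3) has coefficients 1,1,3,1 for degrees 0…3.
(1 - z + 3z^2) has coefficients 1,-1,3,0,0 for degrees 0…4.
Finally multiplying by (1 + 2z^2 + z^4), the product of all factors after the first has coefficients 1,-1,5,-2,7 for degrees 0…4.
[z^4] = 1·7 + 1·(-2) + 3·5 + 1·(-1) = 19.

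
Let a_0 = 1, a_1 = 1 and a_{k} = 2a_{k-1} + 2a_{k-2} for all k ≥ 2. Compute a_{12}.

86464

The ordinary generating function has denominator 1 - 2x - 2x^2.
Iterating the recurrence: a_0,…,a_{12} = 1, 1, 4, 10, 28, 76, 208, 568, 1552, 4240, 11584, 31648, 86464.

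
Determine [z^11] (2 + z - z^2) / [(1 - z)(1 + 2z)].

-1706

The denominator gives the recurrence a_n = −a_(n−1) + 2a_(n−2) for n ≥ 3; the numerator fixes a_0 = 2, a_1 = -1, a_2 = 4.
Iterating: 2, -1, 4, -6, 14, -26, 54, -106, 214, -426, 854, -1706, so a_11 = -1706.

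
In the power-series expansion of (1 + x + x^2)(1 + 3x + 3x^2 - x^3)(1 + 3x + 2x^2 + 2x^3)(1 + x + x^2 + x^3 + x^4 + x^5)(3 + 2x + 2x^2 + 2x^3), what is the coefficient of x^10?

(1 + x + x^2) has coefficients 1,1,1 for degrees 0…2.
(1 + 3x + 3x^2 - x^3) has coefficients 1,3,3,-1,0,0,0,0,0,0,0 for degrees 0…10.
Multiplying by (1 + 3x + 2x^2 + 2x^3) gives running coefficients 1,6,14,16,9,4,-2,0,0,0,0 for degrees 0…10.
Multiplying by (1 + x + x^2 + x^3 + x^4 + x^5) gives running coefficients 1,7,21,37,46,50,47,41,27,11,2 for degrees 0…10.
Finally multiplying by (3 + 2x + 2x^2 + 2x^3), the product of all factors after the first has coefficients 3,23,79,169,268,358,407,409,357,263,164 for degrees 0…10.
[x^10] = 1·164 + 1·263 + 1·357 = 784.

784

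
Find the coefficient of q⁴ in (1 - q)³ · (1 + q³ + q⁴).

-2

(1 - q)³ has coefficients 1,-3,3,-1 for degrees 0…3.
(1 + q³ + q⁴) has coefficients 1,0,0,1,1 for degrees 0…4.
[q⁴] = 1·1 − 3·1 + 3·0 − 1·0 = -2.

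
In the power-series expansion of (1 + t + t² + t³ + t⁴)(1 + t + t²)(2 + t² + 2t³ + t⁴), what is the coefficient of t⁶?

14

(1 + t + t² + t³ + t⁴) has coefficients 1,1,1,1,1 for degrees 0…4.
(1 + t + t²) has coefficients 1,1,1,0,0,0,0 for degrees 0…6.
Finally multiplying by (2 + t² + 2t³ + t⁴), the product of all factors after the first has coefficients 2,2,3,3,4,3,1 for degrees 0…6.
[t⁶] = 1·1 + 1·3 + 1·4 + 1·3 + 1·3 = 14.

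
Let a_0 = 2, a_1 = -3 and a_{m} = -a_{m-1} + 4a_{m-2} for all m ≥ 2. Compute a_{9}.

The ordinary generating function has denominator 1 + x - 4x^2.
Iterating the recurrence: a_0,…,a_{9} = 2, -3, 11, -23, 67, -159, 427, -1063, 2771, -7023.

-7023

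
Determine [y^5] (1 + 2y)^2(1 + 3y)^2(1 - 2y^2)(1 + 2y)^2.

-112

(1 + 2y)^2 has coefficients 1,4,4 for degrees 0…2.
(1 + 3y)^2 has coefficients 1,6,9,0,0,0 for degrees 0…5.
Multiplying by (1 - 2y^2) gives running coefficients 1,6,7,-12,-18,0 for degrees 0…5.
Finally multiplying by (1 + 2y)^2, the product of all factors after the first has coefficients 1,10,35,40,-38,-120 for degrees 0…5.
[y^5] = 1·(-120) + 4·(-38) + 4·40 = -112.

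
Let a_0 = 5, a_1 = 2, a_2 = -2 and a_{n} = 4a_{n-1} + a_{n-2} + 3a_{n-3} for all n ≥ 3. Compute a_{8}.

13844

The ordinary generating function has denominator 1 - 4y - y^2 - 3y^3.
Iterating the recurrence: a_0,…,a_{8} = 5, 2, -2, 9, 40, 163, 719, 3159, 13844.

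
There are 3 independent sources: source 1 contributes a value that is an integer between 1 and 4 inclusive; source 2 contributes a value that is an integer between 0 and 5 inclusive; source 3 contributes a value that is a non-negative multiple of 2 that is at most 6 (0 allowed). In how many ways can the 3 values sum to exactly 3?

4

The generating function for the choices is (t + t² + t³ + t⁴)·(1 + t + t² + t³ + t⁴ + t⁵)·(1 + t² + t⁴ + t⁶); the count is [t³].
(t + t² + t³ + t⁴) has coefficients 0,1,1,1 for degrees 0…3.
(1 + t + t² + t³ + t⁴ + t⁵) has coefficients 1,1,1,1 for degrees 0…3.
Finally multiplying by (1 + t² + t⁴ + t⁶), the product of all factors after the first has coefficients 1,1,2,2 for degrees 0…3.
[t³] = 1·2 + 1·1 + 1·1 = 4.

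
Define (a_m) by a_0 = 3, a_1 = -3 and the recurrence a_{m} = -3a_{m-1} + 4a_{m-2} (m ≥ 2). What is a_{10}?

The ordinary generating function has denominator 1 + 3t - 4t^2.
Iterating the recurrence: a_0,…,a_{10} = 3, -3, 21, -75, 309, -1227, 4917, -19659, 78645, -314571, 1258293.

1258293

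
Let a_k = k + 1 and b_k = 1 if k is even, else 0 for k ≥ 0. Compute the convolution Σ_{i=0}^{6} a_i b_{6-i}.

16

Write out a_i and b_{6-i} for i = 0,…,6 and sum the products.
Σ = 1·1 + 2·0 + 3·1 + 4·0 + 5·1 + 6·0 + 7·1 = 16.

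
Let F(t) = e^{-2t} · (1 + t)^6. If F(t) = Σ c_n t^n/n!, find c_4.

The EGF product rule gives c_4 = Σ_{k_1+k_2=4} C(4; k_1,k_2) · ∏ g_i(k_i), where e^{-2t} gives (-2)^k; (1+t)^6 gives the falling factorial (6)_k.
g_1(k) for k = 0…4: 1, -2, 4, -8, 16.
g_2(k) for k = 0…4: 1, 6, 30, 120, 360.
c_4 = Σ_k C(4,k)·g_1(k)·g_2(4−k) = 1·1·360 + 4·(-2)·120 + 6·4·30 + 4·(-8)·6 + 1·16·1 = 360 − 960 + 720 − 192 + 16 = -56.

-56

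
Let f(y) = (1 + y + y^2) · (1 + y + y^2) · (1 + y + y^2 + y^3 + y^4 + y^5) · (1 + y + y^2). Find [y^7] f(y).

23

(1 + y + y^2) has coefficients 1,1,1 for degrees 0…2.
(1 + y + y^2) has coefficients 1,1,1,0,0,0,0,0 for degrees 0…7.
Multiplying by (1 + y + y^2 + y^3 + y^4 + y^5) gives running coefficients 1,2,3,3,3,3,2,1 for degrees 0…7.
Finally multiplying by (1 + y + y^2), the product of all factors after the first has coefficients 1,3,6,8,9,9,8,6 for degrees 0…7.
[y^7] = 1·6 + 1·8 + 1·9 = 23.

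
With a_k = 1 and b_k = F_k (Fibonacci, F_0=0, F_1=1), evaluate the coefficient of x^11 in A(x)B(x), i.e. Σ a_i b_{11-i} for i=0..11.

232

The convolution is the t^11 coefficient of A(t)B(t).
Σ = 1·89 + 1·55 + 1·34 + 1·21 + 1·13 + 1·8 + 1·5 + 1·3 + 1·2 + 1·1 + 1·1 + 1·0 = 232.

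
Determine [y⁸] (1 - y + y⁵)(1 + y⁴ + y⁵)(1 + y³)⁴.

(1 - y + y⁵) has coefficients 1,-1,0,0,0,1 for degrees 0…5.
(1 + y⁴ + y⁵) has coefficients 1,0,0,0,1,1,0,0,0 for degrees 0…8.
Finally multiplying by (1 + y³)⁴, the product of all factors after the first has coefficients 1,0,0,4,1,1,6,4,4 for degrees 0…8.
[y⁸] = 1·4 − 1·4 + 1·4 = 4.

4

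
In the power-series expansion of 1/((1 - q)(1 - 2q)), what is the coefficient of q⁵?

Partial fractions give a closed form: a_n = (-1)·1^n + (2)·2^n.
At n = 5: a_5 = 63.

63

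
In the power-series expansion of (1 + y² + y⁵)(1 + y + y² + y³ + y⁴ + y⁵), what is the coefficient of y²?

(1 + y² + y⁵) has coefficients 1,0,1 for degrees 0…2.
(1 + y + y² + y³ + y⁴ + y⁵) has coefficients 1,1,1 for degrees 0…2.
[y²] = 1·1 + 1·1 = 2.

2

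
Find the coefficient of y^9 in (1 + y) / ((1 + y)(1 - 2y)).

512

The denominator gives the recurrence a_n = a_(n−1) + 2a_(n−2) for n ≥ 3; the numerator fixes a_0 = 1, a_1 = 2, a_2 = 4.
Iterating: 1, 2, 4, 8, 16, 32, 64, 128, 256, 512, so a_9 = 512.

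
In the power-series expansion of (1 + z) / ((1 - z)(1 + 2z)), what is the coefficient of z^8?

86

Partial fractions give a closed form: a_n = (2/3)·1^n + (1/3)·(-2)^n.
At n = 8: a_8 = 86.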